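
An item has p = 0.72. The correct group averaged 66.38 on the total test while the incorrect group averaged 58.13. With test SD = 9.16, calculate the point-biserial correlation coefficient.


q = 1 - p = 0.28
rpb = ((M1 - M0) / SD) * sqrt(p * q)
rpb = ((66.38 - 58.13) / 9.16) * sqrt(0.72 * 0.28)
rpb = 0.4044

0.4044


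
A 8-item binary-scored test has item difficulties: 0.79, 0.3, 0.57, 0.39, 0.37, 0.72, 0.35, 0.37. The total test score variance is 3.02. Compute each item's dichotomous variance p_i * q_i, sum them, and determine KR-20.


For each item, compute p_i * q_i:
  Item 1: 0.79 * 0.21 = 0.1659
  Item 2: 0.3 * 0.7 = 0.21
  Item 3: 0.57 * 0.43 = 0.2451
  Item 4: 0.39 * 0.61 = 0.2379
  Item 5: 0.37 * 0.63 = 0.2331
  Item 6: 0.72 * 0.28 = 0.2016
  Item 7: 0.35 * 0.65 = 0.2275
  Item 8: 0.37 * 0.63 = 0.2331
Sum(p_i * q_i) = 0.1659 + 0.21 + 0.2451 + 0.2379 + 0.2331 + 0.2016 + 0.2275 + 0.2331 = 1.7542
KR-20 = (k/(k-1)) * (1 - Sum(p_i*q_i) / Var_total)
= (8/7) * (1 - 1.7542/3.02)
= 1.1429 * 0.4191
KR-20 = 0.479

0.479


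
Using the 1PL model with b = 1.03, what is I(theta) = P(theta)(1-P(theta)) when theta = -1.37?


P = 1/(1+exp(-(-1.37-1.03))) = 0.0832
I = P*(1-P) = 0.0832 * 0.9168
I = 0.0763

0.0763


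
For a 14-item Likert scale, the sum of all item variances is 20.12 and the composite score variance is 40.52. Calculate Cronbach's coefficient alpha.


alpha = (k/(k-1)) * (1 - sum(si^2)/s_total^2)
= (14/13) * (1 - 20.12/40.52)
alpha = 0.5422

0.5422


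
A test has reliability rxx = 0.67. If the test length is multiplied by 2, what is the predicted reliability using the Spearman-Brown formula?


r_new = (n * rxx) / (1 + (n-1) * rxx)
r_new = (2 * 0.67) / (1 + 1 * 0.67)
r_new = 1.34 / 1.67
r_new = 0.8024

0.8024


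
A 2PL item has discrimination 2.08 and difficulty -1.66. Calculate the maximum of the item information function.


For 2PL, max info at theta = b = -1.66
I_max = a^2 / 4 = 2.08^2 / 4
= 4.3264 / 4
I_max = 1.0816

1.0816


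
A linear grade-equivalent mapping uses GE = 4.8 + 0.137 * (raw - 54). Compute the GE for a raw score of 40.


raw - median = 40 - 54 = -14
slope * diff = 0.137 * -14 = -1.918
GE = 4.8 + -1.918
GE = 2.882

2.882


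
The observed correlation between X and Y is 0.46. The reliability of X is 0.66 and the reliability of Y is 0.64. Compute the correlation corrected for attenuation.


r_corrected = rxy / sqrt(rxx * ryy)
= 0.46 / sqrt(0.66 * 0.64)
= 0.46 / sqrt(0.4224)
= 0.46 / 0.649923
r_corrected = 0.7078

0.7078


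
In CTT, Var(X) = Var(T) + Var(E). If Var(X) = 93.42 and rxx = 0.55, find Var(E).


var_true = rxx * var_obs = 0.55 * 93.42 = 51.381
var_error = var_obs - var_true
var_error = 93.42 - 51.381
var_error = 42.039

42.039


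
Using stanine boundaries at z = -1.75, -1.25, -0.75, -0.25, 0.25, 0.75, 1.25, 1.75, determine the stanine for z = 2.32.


Stanine boundaries: [-1.75, -1.25, -0.75, -0.25, 0.25, 0.75, 1.25, 1.75]
z = 2.32
Check each boundary:
  z >= -1.75 -> could be stanine 2
  z >= -1.25 -> could be stanine 3
  z >= -0.75 -> could be stanine 4
  z >= -0.25 -> could be stanine 5
  z >= 0.25 -> could be stanine 6
  z >= 0.75 -> could be stanine 7
  z >= 1.25 -> could be stanine 8
  z >= 1.75 -> could be stanine 9
Highest qualifying boundary gives stanine = 9

9


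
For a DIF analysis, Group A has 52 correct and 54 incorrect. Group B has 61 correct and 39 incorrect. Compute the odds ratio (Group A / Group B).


Odds_A = 52/54 = 0.963
Odds_B = 61/39 = 1.5641
OR = Odds_A / Odds_B = 0.963 / 1.5641
Exactly, OR = (52 * 39) / (54 * 61) = 2028 / 3294
OR = 0.6157

0.6157


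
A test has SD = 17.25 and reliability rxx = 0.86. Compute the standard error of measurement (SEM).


SEM = SD * sqrt(1 - rxx)
SEM = 17.25 * sqrt(1 - 0.86)
SEM = 17.25 * sqrt(0.14) = 17.25 * 0.374166
SEM = 6.4544

6.4544


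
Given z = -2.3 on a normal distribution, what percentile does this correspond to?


CDF(z) = 0.5 * (1 + erf(z/sqrt(2)))
erf(-1.6263) = -0.9786
CDF = 0.0107
Percentile rank = 0.0107 * 100 = 1.07

1.07


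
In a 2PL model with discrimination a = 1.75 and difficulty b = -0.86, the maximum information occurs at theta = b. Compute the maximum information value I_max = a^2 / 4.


For 2PL, max info at theta = b = -0.86
I_max = a^2 / 4 = 1.75^2 / 4
= 3.0625 / 4
I_max = 0.7656

0.7656


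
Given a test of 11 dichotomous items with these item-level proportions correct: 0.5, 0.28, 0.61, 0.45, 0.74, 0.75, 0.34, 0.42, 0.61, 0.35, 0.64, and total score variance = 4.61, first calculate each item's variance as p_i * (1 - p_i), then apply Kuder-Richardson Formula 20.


For each item, compute p_i * q_i:
  Item 1: 0.5 * 0.5 = 0.25
  Item 2: 0.28 * 0.72 = 0.2016
  Item 3: 0.61 * 0.39 = 0.2379
  Item 4: 0.45 * 0.55 = 0.2475
  Item 5: 0.74 * 0.26 = 0.1924
  Item 6: 0.75 * 0.25 = 0.1875
  Item 7: 0.34 * 0.66 = 0.2244
  Item 8: 0.42 * 0.58 = 0.2436
  Item 9: 0.61 * 0.39 = 0.2379
  Item 10: 0.35 * 0.65 = 0.2275
  Item 11: 0.64 * 0.36 = 0.2304
Sum(p_i * q_i) = 0.25 + 0.2016 + 0.2379 + 0.2475 + 0.1924 + 0.1875 + 0.2244 + 0.2436 + 0.2379 + 0.2275 + 0.2304 = 2.4807
KR-20 = (k/(k-1)) * (1 - Sum(p_i*q_i) / Var_total)
= (11/10) * (1 - 2.4807/4.61)
= 1.1 * 0.4619
KR-20 = 0.5081

0.5081


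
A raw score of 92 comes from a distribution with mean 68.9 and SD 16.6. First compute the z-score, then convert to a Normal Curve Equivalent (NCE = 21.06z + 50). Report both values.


z = (X - mean) / SD = (92 - 68.9) / 16.6
z = 23.1 / 16.6
z = 1.3916
NCE = NCE = 21.06z + 50
Carry z at full precision (z = 23.1 / 16.6) into the conversion:
NCE = 21.06 * (23.1 / 16.6) + 50 = 486.486 / 16.6 + 50
NCE = 29.3064 + 50
NCE = 79.3064

79.3064


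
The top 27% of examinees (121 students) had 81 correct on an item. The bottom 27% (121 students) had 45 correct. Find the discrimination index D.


p_upper = 81/121 = 0.6694
p_lower = 45/121 = 0.3719
D = 0.6694 - 0.3719 = 0.2975

0.2975


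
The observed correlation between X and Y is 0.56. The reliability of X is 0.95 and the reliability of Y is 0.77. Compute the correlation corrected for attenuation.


r_corrected = rxy / sqrt(rxx * ryy)
= 0.56 / sqrt(0.95 * 0.77)
= 0.56 / sqrt(0.7315)
= 0.56 / 0.855278
r_corrected = 0.6548

0.6548


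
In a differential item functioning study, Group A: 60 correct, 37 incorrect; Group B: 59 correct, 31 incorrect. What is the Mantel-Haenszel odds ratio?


Odds_A = 60/37 = 1.6216
Odds_B = 59/31 = 1.9032
OR = Odds_A / Odds_B = 1.6216 / 1.9032
Exactly, OR = (60 * 31) / (37 * 59) = 1860 / 2183
OR = 0.852

0.852


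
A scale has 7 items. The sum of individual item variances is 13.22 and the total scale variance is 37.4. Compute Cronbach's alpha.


alpha = (k/(k-1)) * (1 - sum(si^2)/s_total^2)
= (7/6) * (1 - 13.22/37.4)
alpha = 0.7543

0.7543


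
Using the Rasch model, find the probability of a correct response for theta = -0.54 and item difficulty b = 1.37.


theta - b = -0.54 - 1.37 = -1.91
exp(-(theta - b)) = exp(1.91) = 6.7531
P = 1 / (1 + 6.7531)
P = 0.129

0.129


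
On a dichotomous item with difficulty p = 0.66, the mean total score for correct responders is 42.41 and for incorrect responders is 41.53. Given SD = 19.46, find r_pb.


q = 1 - p = 0.34
rpb = ((M1 - M0) / SD) * sqrt(p * q)
rpb = ((42.41 - 41.53) / 19.46) * sqrt(0.66 * 0.34)
rpb = 0.0214

0.0214


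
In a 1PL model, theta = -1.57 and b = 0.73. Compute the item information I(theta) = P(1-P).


P = 1/(1+exp(-(-1.57-0.73))) = 0.0911
I = P*(1-P) = 0.0911 * 0.9089
I = 0.0828

0.0828


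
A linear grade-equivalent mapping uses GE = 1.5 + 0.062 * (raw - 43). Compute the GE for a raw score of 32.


raw - median = 32 - 43 = -11
slope * diff = 0.062 * -11 = -0.682
GE = 1.5 + -0.682
GE = 0.818

0.818


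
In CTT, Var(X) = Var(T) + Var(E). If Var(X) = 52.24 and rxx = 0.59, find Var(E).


var_true = rxx * var_obs = 0.59 * 52.24 = 30.8216
var_error = var_obs - var_true
var_error = 52.24 - 30.8216
var_error = 21.4184

21.4184


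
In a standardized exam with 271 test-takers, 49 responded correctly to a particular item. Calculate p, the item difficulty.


Item difficulty p = number correct / total examinees
p = 49 / 271
p = 0.1808

0.1808


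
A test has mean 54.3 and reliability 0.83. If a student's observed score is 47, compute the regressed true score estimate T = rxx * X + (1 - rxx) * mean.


T_est = rxx * X + (1 - rxx) * mean
T_est = 0.83 * 47 + 0.17 * 54.3
T_est = 39.01 + 9.231
T_est = 48.241

48.241


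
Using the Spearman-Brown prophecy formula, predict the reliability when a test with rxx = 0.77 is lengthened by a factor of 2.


r_new = (n * rxx) / (1 + (n-1) * rxx)
r_new = (2 * 0.77) / (1 + 1 * 0.77)
r_new = 1.54 / 1.77
r_new = 0.8701

0.8701


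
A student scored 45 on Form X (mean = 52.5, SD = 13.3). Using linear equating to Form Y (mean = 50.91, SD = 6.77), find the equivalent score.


slope = SD_Y / SD_X = 6.77 / 13.3 ~ 0.509
intercept = mean_Y - slope * mean_X = 50.91 - (6.77 / 13.3) * 52.5 ~ 24.1863
Y = slope * X + intercept. To avoid rounding drift from the rounded slope/intercept, evaluate the equivalent form Y = mean_Y + SD_Y * (X - mean_X) / SD_X at full precision:
Y = 50.91 + 6.77 * (45 - 52.5) / 13.3
Y = 50.91 - 6.77 * 7.5 / 13.3
Y = 50.91 - 50.775 / 13.3
Y = 50.91 - 3.8177
Y = 47.0923

47.0923


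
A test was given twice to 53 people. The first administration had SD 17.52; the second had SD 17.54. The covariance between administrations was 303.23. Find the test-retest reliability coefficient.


r = cov(X,Y) / (SD_X * SD_Y)
r = 303.23 / (17.52 * 17.54)
r = 303.23 / 307.3008
r = 0.9868

0.9868


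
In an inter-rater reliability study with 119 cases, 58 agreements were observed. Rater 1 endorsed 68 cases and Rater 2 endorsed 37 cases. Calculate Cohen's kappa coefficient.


P_o = 58/119 = 0.487395
P_e = (68*37 + 51*82) / 14161 = 0.472989
kappa = (P_o - P_e) / (1 - P_e)
kappa = (0.487395 - 0.472989) / (1 - 0.472989)
kappa = 0.0273

0.0273


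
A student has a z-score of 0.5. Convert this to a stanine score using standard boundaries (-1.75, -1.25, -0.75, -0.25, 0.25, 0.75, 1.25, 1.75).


Stanine boundaries: [-1.75, -1.25, -0.75, -0.25, 0.25, 0.75, 1.25, 1.75]
z = 0.5
Check each boundary:
  z >= -1.75 -> could be stanine 2
  z >= -1.25 -> could be stanine 3
  z >= -0.75 -> could be stanine 4
  z >= -0.25 -> could be stanine 5
  z >= 0.25 -> could be stanine 6
  z < 0.75
  z < 1.25
  z < 1.75
Highest qualifying boundary gives stanine = 6

6


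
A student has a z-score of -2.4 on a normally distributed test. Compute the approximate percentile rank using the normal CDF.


CDF(z) = 0.5 * (1 + erf(z/sqrt(2)))
erf(-1.6971) = -0.9836
CDF = 0.0082
Percentile rank = 0.0082 * 100 = 0.82

0.82


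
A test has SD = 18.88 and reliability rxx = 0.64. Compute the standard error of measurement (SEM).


SEM = SD * sqrt(1 - rxx)
SEM = 18.88 * sqrt(1 - 0.64)
SEM = 18.88 * sqrt(0.36) = 18.88 * 0.6
SEM = 11.328

11.328


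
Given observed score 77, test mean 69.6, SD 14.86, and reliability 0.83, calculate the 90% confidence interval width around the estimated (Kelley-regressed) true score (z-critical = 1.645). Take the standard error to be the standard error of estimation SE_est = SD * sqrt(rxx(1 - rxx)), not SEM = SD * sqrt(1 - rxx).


True score estimate = 0.83*77 + 0.17*69.6 = 75.742
SE_est = SD * sqrt(rxx * (1 - rxx)) = 14.86 * sqrt(0.83 * 0.17) = 14.86 * sqrt(0.1411) = 5.581903
CI = T_est +/- z * SE_est, so width = 2 * z * SE_est = 2 * 1.645 * 5.581903
Width = 18.3645

18.3645


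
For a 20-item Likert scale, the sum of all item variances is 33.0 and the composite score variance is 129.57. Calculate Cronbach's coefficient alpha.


alpha = (k/(k-1)) * (1 - sum(si^2)/s_total^2)
= (20/19) * (1 - 33.0/129.57)
alpha = 0.7845

0.7845


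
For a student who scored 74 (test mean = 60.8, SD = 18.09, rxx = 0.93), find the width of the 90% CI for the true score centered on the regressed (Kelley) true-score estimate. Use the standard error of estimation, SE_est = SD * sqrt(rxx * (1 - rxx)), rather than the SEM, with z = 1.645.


True score estimate = 0.93*74 + 0.07*60.8 = 73.076
SE_est = SD * sqrt(rxx * (1 - rxx)) = 18.09 * sqrt(0.93 * 0.07) = 18.09 * sqrt(0.0651) = 4.61561
CI = T_est +/- z * SE_est, so width = 2 * z * SE_est = 2 * 1.645 * 4.61561
Width = 15.1854

15.1854


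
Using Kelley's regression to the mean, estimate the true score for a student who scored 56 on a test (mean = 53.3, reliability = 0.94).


T_est = rxx * X + (1 - rxx) * mean
T_est = 0.94 * 56 + 0.06 * 53.3
T_est = 52.64 + 3.198
T_est = 55.838

55.838


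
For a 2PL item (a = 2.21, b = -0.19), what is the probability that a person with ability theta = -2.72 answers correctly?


a*(theta - b) = 2.21 * (-2.72 - -0.19) = -5.5913
exp(--5.5913) = 268.0839
P = 1 / (1 + 268.0839)
P = 0.0037

0.0037


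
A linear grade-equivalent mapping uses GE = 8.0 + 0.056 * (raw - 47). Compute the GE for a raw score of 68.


raw - median = 68 - 47 = 21
slope * diff = 0.056 * 21 = 1.176
GE = 8.0 + 1.176
GE = 9.176

9.176


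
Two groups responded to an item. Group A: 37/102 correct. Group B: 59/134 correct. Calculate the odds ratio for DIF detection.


Odds_A = 37/65 = 0.5692
Odds_B = 59/75 = 0.7867
OR = Odds_A / Odds_B = 0.5692 / 0.7867
Exactly, OR = (37 * 75) / (65 * 59) = 2775 / 3835
OR = 0.7236

0.7236


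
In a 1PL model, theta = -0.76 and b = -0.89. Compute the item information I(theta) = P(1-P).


P = 1/(1+exp(-(-0.76--0.89))) = 0.5325
I = P*(1-P) = 0.5325 * 0.4675
I = 0.2489

0.2489


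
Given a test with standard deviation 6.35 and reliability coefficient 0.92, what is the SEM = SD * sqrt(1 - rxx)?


SEM = SD * sqrt(1 - rxx)
SEM = 6.35 * sqrt(1 - 0.92)
SEM = 6.35 * sqrt(0.08) = 6.35 * 0.282843
SEM = 1.7961

1.7961


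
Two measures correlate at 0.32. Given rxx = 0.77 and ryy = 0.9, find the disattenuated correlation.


r_corrected = rxy / sqrt(rxx * ryy)
= 0.32 / sqrt(0.77 * 0.9)
= 0.32 / sqrt(0.693)
= 0.32 / 0.832466
r_corrected = 0.3844

0.3844


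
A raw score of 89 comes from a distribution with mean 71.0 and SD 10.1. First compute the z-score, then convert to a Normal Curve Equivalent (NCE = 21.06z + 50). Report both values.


z = (X - mean) / SD = (89 - 71.0) / 10.1
z = 18.0 / 10.1
z = 1.7822
NCE = NCE = 21.06z + 50
Carry z at full precision (z = 18.0 / 10.1) into the conversion:
NCE = 21.06 * (18.0 / 10.1) + 50 = 379.08 / 10.1 + 50
NCE = 37.5327 + 50
NCE = 87.5327

87.5327


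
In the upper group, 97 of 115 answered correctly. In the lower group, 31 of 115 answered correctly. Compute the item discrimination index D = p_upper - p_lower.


p_upper = 97/115 = 0.8435
p_lower = 31/115 = 0.2696
D = 0.8435 - 0.2696 = 0.5739

0.5739


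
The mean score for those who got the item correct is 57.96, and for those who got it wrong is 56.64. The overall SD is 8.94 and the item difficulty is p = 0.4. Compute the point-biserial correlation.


q = 1 - p = 0.6
rpb = ((M1 - M0) / SD) * sqrt(p * q)
rpb = ((57.96 - 56.64) / 8.94) * sqrt(0.4 * 0.6)
rpb = 0.0723

0.0723


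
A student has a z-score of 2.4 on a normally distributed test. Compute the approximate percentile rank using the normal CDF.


CDF(z) = 0.5 * (1 + erf(z/sqrt(2)))
erf(1.6971) = 0.9836
CDF = 0.9918
Percentile rank = 0.9918 * 100 = 99.18

99.18


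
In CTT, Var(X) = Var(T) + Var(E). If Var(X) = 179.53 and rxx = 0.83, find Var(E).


var_true = rxx * var_obs = 0.83 * 179.53 = 149.0099
var_error = var_obs - var_true
var_error = 179.53 - 149.0099
var_error = 30.5201

30.5201


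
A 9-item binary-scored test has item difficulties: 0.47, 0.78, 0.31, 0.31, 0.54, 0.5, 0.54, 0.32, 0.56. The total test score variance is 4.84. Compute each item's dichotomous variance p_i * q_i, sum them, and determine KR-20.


For each item, compute p_i * q_i:
  Item 1: 0.47 * 0.53 = 0.2491
  Item 2: 0.78 * 0.22 = 0.1716
  Item 3: 0.31 * 0.69 = 0.2139
  Item 4: 0.31 * 0.69 = 0.2139
  Item 5: 0.54 * 0.46 = 0.2484
  Item 6: 0.5 * 0.5 = 0.25
  Item 7: 0.54 * 0.46 = 0.2484
  Item 8: 0.32 * 0.68 = 0.2176
  Item 9: 0.56 * 0.44 = 0.2464
Sum(p_i * q_i) = 0.2491 + 0.1716 + 0.2139 + 0.2139 + 0.2484 + 0.25 + 0.2484 + 0.2176 + 0.2464 = 2.0593
KR-20 = (k/(k-1)) * (1 - Sum(p_i*q_i) / Var_total)
= (9/8) * (1 - 2.0593/4.84)
= 1.125 * 0.5745
KR-20 = 0.6463

0.6463


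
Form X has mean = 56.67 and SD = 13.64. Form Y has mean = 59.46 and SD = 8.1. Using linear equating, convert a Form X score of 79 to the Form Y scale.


slope = SD_Y / SD_X = 8.1 / 13.64 ~ 0.5938
intercept = mean_Y - slope * mean_X = 59.46 - (8.1 / 13.64) * 56.67 ~ 25.807
Y = slope * X + intercept. To avoid rounding drift from the rounded slope/intercept, evaluate the equivalent form Y = mean_Y + SD_Y * (X - mean_X) / SD_X at full precision:
Y = 59.46 + 8.1 * (79 - 56.67) / 13.64
Y = 59.46 + 8.1 * 22.33 / 13.64
Y = 59.46 + 180.873 / 13.64
Y = 59.46 + 13.2605
Y = 72.7205

72.7205


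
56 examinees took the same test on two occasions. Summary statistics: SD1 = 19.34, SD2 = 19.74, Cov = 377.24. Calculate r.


r = cov(X,Y) / (SD_X * SD_Y)
r = 377.24 / (19.34 * 19.74)
r = 377.24 / 381.7716
r = 0.9881

0.9881


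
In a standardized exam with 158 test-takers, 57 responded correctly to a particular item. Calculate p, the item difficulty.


Item difficulty p = number correct / total examinees
p = 57 / 158
p = 0.3608

0.3608


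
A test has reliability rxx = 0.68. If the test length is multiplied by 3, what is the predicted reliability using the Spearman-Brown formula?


r_new = (n * rxx) / (1 + (n-1) * rxx)
r_new = (3 * 0.68) / (1 + 2 * 0.68)
r_new = 2.04 / 2.36
r_new = 0.8644

0.8644


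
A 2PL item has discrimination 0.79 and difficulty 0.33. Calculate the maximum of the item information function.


For 2PL, max info at theta = b = 0.33
I_max = a^2 / 4 = 0.79^2 / 4
= 0.6241 / 4
I_max = 0.156

0.156


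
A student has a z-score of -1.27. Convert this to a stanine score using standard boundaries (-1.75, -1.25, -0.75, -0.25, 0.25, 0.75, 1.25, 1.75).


Stanine boundaries: [-1.75, -1.25, -0.75, -0.25, 0.25, 0.75, 1.25, 1.75]
z = -1.27
Check each boundary:
  z >= -1.75 -> could be stanine 2
  z < -1.25
  z < -0.75
  z < -0.25
  z < 0.25
  z < 0.75
  z < 1.25
  z < 1.75
Highest qualifying boundary gives stanine = 2

2


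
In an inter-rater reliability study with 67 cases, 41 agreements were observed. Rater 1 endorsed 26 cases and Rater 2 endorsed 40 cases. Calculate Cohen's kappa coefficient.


P_o = 41/67 = 0.61194
P_e = (26*40 + 41*27) / 4489 = 0.47828
kappa = (P_o - P_e) / (1 - P_e)
kappa = (0.61194 - 0.47828) / (1 - 0.47828)
kappa = 0.2562

0.2562


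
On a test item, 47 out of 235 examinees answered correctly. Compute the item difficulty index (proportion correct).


Item difficulty p = number correct / total examinees
p = 47 / 235
p = 0.2

0.2


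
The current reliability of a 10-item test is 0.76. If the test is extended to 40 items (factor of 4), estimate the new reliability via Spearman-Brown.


r_new = (n * rxx) / (1 + (n-1) * rxx)
r_new = (4 * 0.76) / (1 + 3 * 0.76)
r_new = 3.04 / 3.28
r_new = 0.9268

0.9268


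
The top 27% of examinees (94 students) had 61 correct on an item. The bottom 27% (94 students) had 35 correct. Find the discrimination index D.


p_upper = 61/94 = 0.6489
p_lower = 35/94 = 0.3723
D = 0.6489 - 0.3723 = 0.2766

0.2766


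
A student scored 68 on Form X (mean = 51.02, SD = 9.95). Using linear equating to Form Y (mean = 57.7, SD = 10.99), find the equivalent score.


slope = SD_Y / SD_X = 10.99 / 9.95 ~ 1.1045
intercept = mean_Y - slope * mean_X = 57.7 - (10.99 / 9.95) * 51.02 ~ 1.3473
Y = slope * X + intercept. To avoid rounding drift from the rounded slope/intercept, evaluate the equivalent form Y = mean_Y + SD_Y * (X - mean_X) / SD_X at full precision:
Y = 57.7 + 10.99 * (68 - 51.02) / 9.95
Y = 57.7 + 10.99 * 16.98 / 9.95
Y = 57.7 + 186.6102 / 9.95
Y = 57.7 + 18.7548
Y = 76.4548

76.4548


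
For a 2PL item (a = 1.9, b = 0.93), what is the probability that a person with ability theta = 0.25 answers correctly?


a*(theta - b) = 1.9 * (0.25 - 0.93) = -1.292
exp(--1.292) = 3.6401
P = 1 / (1 + 3.6401)
P = 0.2155

0.2155


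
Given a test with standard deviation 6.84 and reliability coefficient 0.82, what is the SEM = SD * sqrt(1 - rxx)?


SEM = SD * sqrt(1 - rxx)
SEM = 6.84 * sqrt(1 - 0.82)
SEM = 6.84 * sqrt(0.18) = 6.84 * 0.424264
SEM = 2.902

2.902


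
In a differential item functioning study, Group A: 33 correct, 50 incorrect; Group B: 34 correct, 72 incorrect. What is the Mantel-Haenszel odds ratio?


Odds_A = 33/50 = 0.66
Odds_B = 34/72 = 0.4722
OR = Odds_A / Odds_B = 0.66 / 0.4722
Exactly, OR = (33 * 72) / (50 * 34) = 2376 / 1700
OR = 1.3976

1.3976


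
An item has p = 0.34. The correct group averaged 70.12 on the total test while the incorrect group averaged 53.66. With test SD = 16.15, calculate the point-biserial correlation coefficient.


q = 1 - p = 0.66
rpb = ((M1 - M0) / SD) * sqrt(p * q)
rpb = ((70.12 - 53.66) / 16.15) * sqrt(0.34 * 0.66)
rpb = 0.4828

0.4828


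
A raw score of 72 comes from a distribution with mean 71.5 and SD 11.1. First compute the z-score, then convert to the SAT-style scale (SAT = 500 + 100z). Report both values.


z = (X - mean) / SD = (72 - 71.5) / 11.1
z = 0.5 / 11.1
z = 0.045
SAT-scale = SAT = 500 + 100z
Carry z at full precision (z = 0.5 / 11.1) into the conversion:
SAT-scale = 500 + 100 * (0.5 / 11.1) = 500 + 50 / 11.1
SAT-scale = 500 + 4.5045
SAT-scale = 504.5045

504.5045


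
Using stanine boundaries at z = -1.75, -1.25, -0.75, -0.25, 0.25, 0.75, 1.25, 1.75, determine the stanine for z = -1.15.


Stanine boundaries: [-1.75, -1.25, -0.75, -0.25, 0.25, 0.75, 1.25, 1.75]
z = -1.15
Check each boundary:
  z >= -1.75 -> could be stanine 2
  z >= -1.25 -> could be stanine 3
  z < -0.75
  z < -0.25
  z < 0.25
  z < 0.75
  z < 1.25
  z < 1.75
Highest qualifying boundary gives stanine = 3

3


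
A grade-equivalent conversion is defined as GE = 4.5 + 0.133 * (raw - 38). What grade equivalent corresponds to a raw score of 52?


raw - median = 52 - 38 = 14
slope * diff = 0.133 * 14 = 1.862
GE = 4.5 + 1.862
GE = 6.362

6.362


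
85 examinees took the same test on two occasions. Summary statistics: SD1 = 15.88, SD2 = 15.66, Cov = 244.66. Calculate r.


r = cov(X,Y) / (SD_X * SD_Y)
r = 244.66 / (15.88 * 15.66)
r = 244.66 / 248.6808
r = 0.9838

0.9838


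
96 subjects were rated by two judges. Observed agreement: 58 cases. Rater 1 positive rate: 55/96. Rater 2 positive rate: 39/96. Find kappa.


P_o = 58/96 = 0.604167
P_e = (55*39 + 41*57) / 9216 = 0.486328
kappa = (P_o - P_e) / (1 - P_e)
kappa = (0.604167 - 0.486328) / (1 - 0.486328)
kappa = 0.2294

0.2294


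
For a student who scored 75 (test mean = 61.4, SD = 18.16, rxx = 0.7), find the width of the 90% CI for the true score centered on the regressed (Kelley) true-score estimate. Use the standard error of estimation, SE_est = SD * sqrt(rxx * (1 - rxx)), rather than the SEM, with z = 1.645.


True score estimate = 0.7*75 + 0.3*61.4 = 70.92
SE_est = SD * sqrt(rxx * (1 - rxx)) = 18.16 * sqrt(0.7 * 0.3) = 18.16 * sqrt(0.21) = 8.321957
CI = T_est +/- z * SE_est, so width = 2 * z * SE_est = 2 * 1.645 * 8.321957
Width = 27.3792

27.3792


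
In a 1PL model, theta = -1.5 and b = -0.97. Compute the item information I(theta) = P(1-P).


P = 1/(1+exp(-(-1.5--0.97))) = 0.3705
I = P*(1-P) = 0.3705 * 0.6295
I = 0.2332

0.2332


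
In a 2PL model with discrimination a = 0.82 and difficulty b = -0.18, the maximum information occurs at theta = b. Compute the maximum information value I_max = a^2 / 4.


For 2PL, max info at theta = b = -0.18
I_max = a^2 / 4 = 0.82^2 / 4
= 0.6724 / 4
I_max = 0.1681

0.1681


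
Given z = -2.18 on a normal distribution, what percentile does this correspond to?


CDF(z) = 0.5 * (1 + erf(z/sqrt(2)))
erf(-1.5415) = -0.9707
CDF = 0.0146
Percentile rank = 0.0146 * 100 = 1.46

1.46


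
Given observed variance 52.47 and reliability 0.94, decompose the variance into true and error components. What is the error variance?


var_true = rxx * var_obs = 0.94 * 52.47 = 49.3218
var_error = var_obs - var_true
var_error = 52.47 - 49.3218
var_error = 3.1482

3.1482


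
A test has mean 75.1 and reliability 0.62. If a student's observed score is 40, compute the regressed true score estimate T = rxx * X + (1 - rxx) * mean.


T_est = rxx * X + (1 - rxx) * mean
T_est = 0.62 * 40 + 0.38 * 75.1
T_est = 24.8 + 28.538
T_est = 53.338

53.338


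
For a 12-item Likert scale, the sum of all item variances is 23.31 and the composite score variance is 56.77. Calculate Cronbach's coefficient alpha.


alpha = (k/(k-1)) * (1 - sum(si^2)/s_total^2)
= (12/11) * (1 - 23.31/56.77)
alpha = 0.643

0.643


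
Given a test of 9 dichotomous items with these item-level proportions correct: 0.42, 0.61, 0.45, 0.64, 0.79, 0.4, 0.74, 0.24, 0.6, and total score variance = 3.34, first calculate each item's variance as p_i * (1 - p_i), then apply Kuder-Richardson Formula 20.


For each item, compute p_i * q_i:
  Item 1: 0.42 * 0.58 = 0.2436
  Item 2: 0.61 * 0.39 = 0.2379
  Item 3: 0.45 * 0.55 = 0.2475
  Item 4: 0.64 * 0.36 = 0.2304
  Item 5: 0.79 * 0.21 = 0.1659
  Item 6: 0.4 * 0.6 = 0.24
  Item 7: 0.74 * 0.26 = 0.1924
  Item 8: 0.24 * 0.76 = 0.1824
  Item 9: 0.6 * 0.4 = 0.24
Sum(p_i * q_i) = 0.2436 + 0.2379 + 0.2475 + 0.2304 + 0.1659 + 0.24 + 0.1924 + 0.1824 + 0.24 = 1.9801
KR-20 = (k/(k-1)) * (1 - Sum(p_i*q_i) / Var_total)
= (9/8) * (1 - 1.9801/3.34)
= 1.125 * 0.4072
KR-20 = 0.4581

0.4581


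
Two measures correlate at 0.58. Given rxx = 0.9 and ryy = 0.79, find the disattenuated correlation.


r_corrected = rxy / sqrt(rxx * ryy)
= 0.58 / sqrt(0.9 * 0.79)
= 0.58 / sqrt(0.711)
= 0.58 / 0.843208
r_corrected = 0.6878

0.6878


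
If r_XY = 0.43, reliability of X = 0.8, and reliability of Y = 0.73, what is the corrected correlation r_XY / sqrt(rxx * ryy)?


r_corrected = rxy / sqrt(rxx * ryy)
= 0.43 / sqrt(0.8 * 0.73)
= 0.43 / sqrt(0.584)
= 0.43 / 0.764199
r_corrected = 0.5627

0.5627


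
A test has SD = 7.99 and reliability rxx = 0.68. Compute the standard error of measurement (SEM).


SEM = SD * sqrt(1 - rxx)
SEM = 7.99 * sqrt(1 - 0.68)
SEM = 7.99 * sqrt(0.32) = 7.99 * 0.565685
SEM = 4.5198

4.5198


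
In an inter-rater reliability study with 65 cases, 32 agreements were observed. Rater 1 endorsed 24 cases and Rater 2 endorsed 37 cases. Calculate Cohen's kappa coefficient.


P_o = 32/65 = 0.492308
P_e = (24*37 + 41*28) / 4225 = 0.481893
kappa = (P_o - P_e) / (1 - P_e)
kappa = (0.492308 - 0.481893) / (1 - 0.481893)
kappa = 0.0201

0.0201


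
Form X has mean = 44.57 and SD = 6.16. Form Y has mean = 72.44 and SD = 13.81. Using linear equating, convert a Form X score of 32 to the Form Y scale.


slope = SD_Y / SD_X = 13.81 / 6.16 ~ 2.2419
intercept = mean_Y - slope * mean_X = 72.44 - (13.81 / 6.16) * 44.57 ~ -27.4807
Y = slope * X + intercept. To avoid rounding drift from the rounded slope/intercept, evaluate the equivalent form Y = mean_Y + SD_Y * (X - mean_X) / SD_X at full precision:
Y = 72.44 + 13.81 * (32 - 44.57) / 6.16
Y = 72.44 - 13.81 * 12.57 / 6.16
Y = 72.44 - 173.5917 / 6.16
Y = 72.44 - 28.1805
Y = 44.2595

44.2595


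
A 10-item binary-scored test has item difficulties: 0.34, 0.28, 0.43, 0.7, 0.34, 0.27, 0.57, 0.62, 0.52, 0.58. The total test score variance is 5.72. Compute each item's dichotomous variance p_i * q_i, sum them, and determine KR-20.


For each item, compute p_i * q_i:
  Item 1: 0.34 * 0.66 = 0.2244
  Item 2: 0.28 * 0.72 = 0.2016
  Item 3: 0.43 * 0.57 = 0.2451
  Item 4: 0.7 * 0.3 = 0.21
  Item 5: 0.34 * 0.66 = 0.2244
  Item 6: 0.27 * 0.73 = 0.1971
  Item 7: 0.57 * 0.43 = 0.2451
  Item 8: 0.62 * 0.38 = 0.2356
  Item 9: 0.52 * 0.48 = 0.2496
  Item 10: 0.58 * 0.42 = 0.2436
Sum(p_i * q_i) = 0.2244 + 0.2016 + 0.2451 + 0.21 + 0.2244 + 0.1971 + 0.2451 + 0.2356 + 0.2496 + 0.2436 = 2.2765
KR-20 = (k/(k-1)) * (1 - Sum(p_i*q_i) / Var_total)
= (10/9) * (1 - 2.2765/5.72)
= 1.1111 * 0.602
KR-20 = 0.6689

0.6689


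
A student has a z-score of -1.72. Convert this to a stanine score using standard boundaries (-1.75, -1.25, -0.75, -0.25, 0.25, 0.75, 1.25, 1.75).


Stanine boundaries: [-1.75, -1.25, -0.75, -0.25, 0.25, 0.75, 1.25, 1.75]
z = -1.72
Check each boundary:
  z >= -1.75 -> could be stanine 2
  z < -1.25
  z < -0.75
  z < -0.25
  z < 0.25
  z < 0.75
  z < 1.25
  z < 1.75
Highest qualifying boundary gives stanine = 2

2


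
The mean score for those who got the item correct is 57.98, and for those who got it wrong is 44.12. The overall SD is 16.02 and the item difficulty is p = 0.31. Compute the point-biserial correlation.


q = 1 - p = 0.69
rpb = ((M1 - M0) / SD) * sqrt(p * q)
rpb = ((57.98 - 44.12) / 16.02) * sqrt(0.31 * 0.69)
rpb = 0.4001

0.4001


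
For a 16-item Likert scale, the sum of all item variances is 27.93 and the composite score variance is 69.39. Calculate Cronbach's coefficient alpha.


alpha = (k/(k-1)) * (1 - sum(si^2)/s_total^2)
= (16/15) * (1 - 27.93/69.39)
alpha = 0.6373

0.6373


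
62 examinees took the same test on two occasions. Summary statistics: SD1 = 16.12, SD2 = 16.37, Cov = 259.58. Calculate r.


r = cov(X,Y) / (SD_X * SD_Y)
r = 259.58 / (16.12 * 16.37)
r = 259.58 / 263.8844
r = 0.9837

0.9837


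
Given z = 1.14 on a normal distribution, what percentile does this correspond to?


CDF(z) = 0.5 * (1 + erf(z/sqrt(2)))
erf(0.8061) = 0.7457
CDF = 0.8729
Percentile rank = 0.8729 * 100 = 87.29

87.29


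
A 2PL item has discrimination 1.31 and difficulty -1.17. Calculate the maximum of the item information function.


For 2PL, max info at theta = b = -1.17
I_max = a^2 / 4 = 1.31^2 / 4
= 1.7161 / 4
I_max = 0.429

0.429


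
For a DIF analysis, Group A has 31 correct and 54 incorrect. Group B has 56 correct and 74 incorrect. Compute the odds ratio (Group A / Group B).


Odds_A = 31/54 = 0.5741
Odds_B = 56/74 = 0.7568
OR = Odds_A / Odds_B = 0.5741 / 0.7568
Exactly, OR = (31 * 74) / (54 * 56) = 2294 / 3024
OR = 0.7586

0.7586


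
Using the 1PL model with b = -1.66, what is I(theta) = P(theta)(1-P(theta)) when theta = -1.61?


P = 1/(1+exp(-(-1.61--1.66))) = 0.5125
I = P*(1-P) = 0.5125 * 0.4875
I = 0.2498

0.2498


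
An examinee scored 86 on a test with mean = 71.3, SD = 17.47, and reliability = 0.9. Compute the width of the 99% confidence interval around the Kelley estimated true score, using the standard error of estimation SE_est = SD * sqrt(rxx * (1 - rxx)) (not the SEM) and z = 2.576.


True score estimate = 0.9*86 + 0.1*71.3 = 84.53
SE_est = SD * sqrt(rxx * (1 - rxx)) = 17.47 * sqrt(0.9 * 0.1) = 17.47 * sqrt(0.09) = 5.241
CI = T_est +/- z * SE_est, so width = 2 * z * SE_est = 2 * 2.576 * 5.241
Width = 27.0016

27.0016


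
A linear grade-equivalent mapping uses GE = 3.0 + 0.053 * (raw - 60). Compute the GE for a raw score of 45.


raw - median = 45 - 60 = -15
slope * diff = 0.053 * -15 = -0.795
GE = 3.0 + -0.795
GE = 2.205

2.205


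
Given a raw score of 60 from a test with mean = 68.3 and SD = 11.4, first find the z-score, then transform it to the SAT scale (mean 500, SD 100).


z = (X - mean) / SD = (60 - 68.3) / 11.4
z = -8.3 / 11.4
z = -0.7281
SAT-scale = SAT = 500 + 100z
Carry z at full precision (z = -8.3 / 11.4) into the conversion:
SAT-scale = 500 + 100 * (-8.3 / 11.4) = 500 + -830 / 11.4
SAT-scale = 500 + -72.807
SAT-scale = 427.193

427.193


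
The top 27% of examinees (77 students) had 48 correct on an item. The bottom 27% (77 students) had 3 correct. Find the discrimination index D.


p_upper = 48/77 = 0.6234
p_lower = 3/77 = 0.039
D = 0.6234 - 0.039 = 0.5844

0.5844


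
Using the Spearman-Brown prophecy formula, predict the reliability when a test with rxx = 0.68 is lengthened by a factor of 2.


r_new = (n * rxx) / (1 + (n-1) * rxx)
r_new = (2 * 0.68) / (1 + 1 * 0.68)
r_new = 1.36 / 1.68
r_new = 0.8095

0.8095


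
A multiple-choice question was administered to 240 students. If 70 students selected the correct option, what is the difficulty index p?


Item difficulty p = number correct / total examinees
p = 70 / 240
p = 0.2917

0.2917


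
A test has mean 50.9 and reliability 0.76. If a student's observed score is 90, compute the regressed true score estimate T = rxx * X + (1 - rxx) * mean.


T_est = rxx * X + (1 - rxx) * mean
T_est = 0.76 * 90 + 0.24 * 50.9
T_est = 68.4 + 12.216
T_est = 80.616

80.616


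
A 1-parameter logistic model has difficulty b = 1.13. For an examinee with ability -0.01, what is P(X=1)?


theta - b = -0.01 - 1.13 = -1.14
exp(-(theta - b)) = exp(1.14) = 3.1268
P = 1 / (1 + 3.1268)
P = 0.2423

0.2423


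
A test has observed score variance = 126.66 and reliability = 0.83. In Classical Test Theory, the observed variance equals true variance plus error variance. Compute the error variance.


var_true = rxx * var_obs = 0.83 * 126.66 = 105.1278
var_error = var_obs - var_true
var_error = 126.66 - 105.1278
var_error = 21.5322

21.5322


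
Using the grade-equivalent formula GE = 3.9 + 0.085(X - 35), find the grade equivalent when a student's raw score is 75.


raw - median = 75 - 35 = 40
slope * diff = 0.085 * 40 = 3.4
GE = 3.9 + 3.4
GE = 7.3

7.3


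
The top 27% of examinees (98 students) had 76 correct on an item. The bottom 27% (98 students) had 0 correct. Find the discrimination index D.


p_upper = 76/98 = 0.7755
p_lower = 0/98 = 0.0
D = 0.7755 - 0.0 = 0.7755

0.7755


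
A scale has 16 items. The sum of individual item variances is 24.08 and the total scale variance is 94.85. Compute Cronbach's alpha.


alpha = (k/(k-1)) * (1 - sum(si^2)/s_total^2)
= (16/15) * (1 - 24.08/94.85)
alpha = 0.7959

0.7959


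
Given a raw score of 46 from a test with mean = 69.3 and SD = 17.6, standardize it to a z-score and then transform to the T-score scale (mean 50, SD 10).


z = (X - mean) / SD = (46 - 69.3) / 17.6
z = -23.3 / 17.6
z = -1.3239
T-score = T = 50 + 10z
Carry z at full precision (z = -23.3 / 17.6) into the conversion:
T-score = 50 + 10 * (-23.3 / 17.6) = 50 + -233 / 17.6
T-score = 50 + -13.2386
T-score = 36.7614

36.7614


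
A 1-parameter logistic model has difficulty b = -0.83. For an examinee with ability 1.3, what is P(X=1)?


theta - b = 1.3 - -0.83 = 2.13
exp(-(theta - b)) = exp(-2.13) = 0.1188
P = 1 / (1 + 0.1188)
P = 0.8938

0.8938


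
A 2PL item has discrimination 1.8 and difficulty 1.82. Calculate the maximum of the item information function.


For 2PL, max info at theta = b = 1.82
I_max = a^2 / 4 = 1.8^2 / 4
= 3.24 / 4
I_max = 0.81

0.81


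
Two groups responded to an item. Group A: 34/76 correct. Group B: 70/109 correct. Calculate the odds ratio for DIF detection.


Odds_A = 34/42 = 0.8095
Odds_B = 70/39 = 1.7949
OR = Odds_A / Odds_B = 0.8095 / 1.7949
Exactly, OR = (34 * 39) / (42 * 70) = 1326 / 2940
OR = 0.451

0.451


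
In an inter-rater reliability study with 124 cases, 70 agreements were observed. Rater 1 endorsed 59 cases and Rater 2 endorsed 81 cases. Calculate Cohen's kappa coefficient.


P_o = 70/124 = 0.564516
P_e = (59*81 + 65*43) / 15376 = 0.492586
kappa = (P_o - P_e) / (1 - P_e)
kappa = (0.564516 - 0.492586) / (1 - 0.492586)
kappa = 0.1418

0.1418


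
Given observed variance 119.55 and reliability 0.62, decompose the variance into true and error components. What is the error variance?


var_true = rxx * var_obs = 0.62 * 119.55 = 74.121
var_error = var_obs - var_true
var_error = 119.55 - 74.121
var_error = 45.429

45.429


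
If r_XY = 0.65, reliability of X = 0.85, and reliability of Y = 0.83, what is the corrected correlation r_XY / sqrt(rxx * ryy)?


r_corrected = rxy / sqrt(rxx * ryy)
= 0.65 / sqrt(0.85 * 0.83)
= 0.65 / sqrt(0.7055)
= 0.65 / 0.83994
r_corrected = 0.7739

0.7739


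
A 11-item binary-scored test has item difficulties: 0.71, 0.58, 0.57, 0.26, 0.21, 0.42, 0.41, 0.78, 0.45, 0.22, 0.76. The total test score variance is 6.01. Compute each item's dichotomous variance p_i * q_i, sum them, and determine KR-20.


For each item, compute p_i * q_i:
  Item 1: 0.71 * 0.29 = 0.2059
  Item 2: 0.58 * 0.42 = 0.2436
  Item 3: 0.57 * 0.43 = 0.2451
  Item 4: 0.26 * 0.74 = 0.1924
  Item 5: 0.21 * 0.79 = 0.1659
  Item 6: 0.42 * 0.58 = 0.2436
  Item 7: 0.41 * 0.59 = 0.2419
  Item 8: 0.78 * 0.22 = 0.1716
  Item 9: 0.45 * 0.55 = 0.2475
  Item 10: 0.22 * 0.78 = 0.1716
  Item 11: 0.76 * 0.24 = 0.1824
Sum(p_i * q_i) = 0.2059 + 0.2436 + 0.2451 + 0.1924 + 0.1659 + 0.2436 + 0.2419 + 0.1716 + 0.2475 + 0.1716 + 0.1824 = 2.3115
KR-20 = (k/(k-1)) * (1 - Sum(p_i*q_i) / Var_total)
= (11/10) * (1 - 2.3115/6.01)
= 1.1 * 0.6154
KR-20 = 0.6769

0.6769


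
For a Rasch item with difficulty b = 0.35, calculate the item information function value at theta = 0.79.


P = 1/(1+exp(-(0.79-0.35))) = 0.6083
I = P*(1-P) = 0.6083 * 0.3917
I = 0.2383

0.2383


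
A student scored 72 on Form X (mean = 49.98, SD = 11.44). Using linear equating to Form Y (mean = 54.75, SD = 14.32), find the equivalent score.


slope = SD_Y / SD_X = 14.32 / 11.44 ~ 1.2517
intercept = mean_Y - slope * mean_X = 54.75 - (14.32 / 11.44) * 49.98 ~ -7.8124
Y = slope * X + intercept. To avoid rounding drift from the rounded slope/intercept, evaluate the equivalent form Y = mean_Y + SD_Y * (X - mean_X) / SD_X at full precision:
Y = 54.75 + 14.32 * (72 - 49.98) / 11.44
Y = 54.75 + 14.32 * 22.02 / 11.44
Y = 54.75 + 315.3264 / 11.44
Y = 54.75 + 27.5635
Y = 82.3135

82.3135


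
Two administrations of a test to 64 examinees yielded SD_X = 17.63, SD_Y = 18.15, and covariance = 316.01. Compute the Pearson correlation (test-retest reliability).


r = cov(X,Y) / (SD_X * SD_Y)
r = 316.01 / (17.63 * 18.15)
r = 316.01 / 319.9845
r = 0.9876

0.9876


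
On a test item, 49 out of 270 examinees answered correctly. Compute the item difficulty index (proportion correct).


Item difficulty p = number correct / total examinees
p = 49 / 270
p = 0.1815

0.1815


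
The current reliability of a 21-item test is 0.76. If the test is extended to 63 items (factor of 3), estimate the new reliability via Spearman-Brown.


r_new = (n * rxx) / (1 + (n-1) * rxx)
r_new = (3 * 0.76) / (1 + 2 * 0.76)
r_new = 2.28 / 2.52
r_new = 0.9048

0.9048


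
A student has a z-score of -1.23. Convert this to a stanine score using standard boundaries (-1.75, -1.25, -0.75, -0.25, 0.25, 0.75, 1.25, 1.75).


Stanine boundaries: [-1.75, -1.25, -0.75, -0.25, 0.25, 0.75, 1.25, 1.75]
z = -1.23
Check each boundary:
  z >= -1.75 -> could be stanine 2
  z >= -1.25 -> could be stanine 3
  z < -0.75
  z < -0.25
  z < 0.25
  z < 0.75
  z < 1.25
  z < 1.75
Highest qualifying boundary gives stanine = 3

3


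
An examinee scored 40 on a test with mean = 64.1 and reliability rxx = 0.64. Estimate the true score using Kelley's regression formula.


T_est = rxx * X + (1 - rxx) * mean
T_est = 0.64 * 40 + 0.36 * 64.1
T_est = 25.6 + 23.076
T_est = 48.676

48.676


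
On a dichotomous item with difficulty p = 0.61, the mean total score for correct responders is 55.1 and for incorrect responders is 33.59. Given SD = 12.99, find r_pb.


q = 1 - p = 0.39
rpb = ((M1 - M0) / SD) * sqrt(p * q)
rpb = ((55.1 - 33.59) / 12.99) * sqrt(0.61 * 0.39)
rpb = 0.8077

0.8077


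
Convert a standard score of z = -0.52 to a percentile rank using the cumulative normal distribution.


CDF(z) = 0.5 * (1 + erf(z/sqrt(2)))
erf(-0.3677) = -0.3969
CDF = 0.3015
Percentile rank = 0.3015 * 100 = 30.15

30.15


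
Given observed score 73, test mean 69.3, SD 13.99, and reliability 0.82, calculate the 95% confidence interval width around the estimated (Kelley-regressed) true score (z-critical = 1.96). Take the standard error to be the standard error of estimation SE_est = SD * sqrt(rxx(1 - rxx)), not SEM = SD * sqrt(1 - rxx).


True score estimate = 0.82*73 + 0.18*69.3 = 72.334
SE_est = SD * sqrt(rxx * (1 - rxx)) = 13.99 * sqrt(0.82 * 0.18) = 13.99 * sqrt(0.1476) = 5.374782
CI = T_est +/- z * SE_est, so width = 2 * z * SE_est = 2 * 1.96 * 5.374782
Width = 21.0691

21.0691
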